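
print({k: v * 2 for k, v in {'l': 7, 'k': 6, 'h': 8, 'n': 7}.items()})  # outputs {'l': 14, 'k': 12, 'h': 16, 'n': 14}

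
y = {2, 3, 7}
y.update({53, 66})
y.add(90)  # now {2, 3, 7, 53, 66, 90}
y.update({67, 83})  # {2, 3, 7, 53, 66, 67, 83, 90}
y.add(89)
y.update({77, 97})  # {2, 3, 7, 53, 66, 67, 77, 83, 89, 90, 97}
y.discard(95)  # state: {2, 3, 7, 53, 66, 67, 77, 83, 89, 90, 97}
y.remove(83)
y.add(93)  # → {2, 3, 7, 53, 66, 67, 77, 89, 90, 93, 97}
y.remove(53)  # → {2, 3, 7, 66, 67, 77, 89, 90, 93, 97}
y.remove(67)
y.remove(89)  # {2, 3, 7, 66, 77, 90, 93, 97}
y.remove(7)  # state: {2, 3, 66, 77, 90, 93, 97}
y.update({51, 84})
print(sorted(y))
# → [2, 3, 51, 66, 77, 84, 90, 93, 97]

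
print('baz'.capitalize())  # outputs Baz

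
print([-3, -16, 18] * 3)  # [-3, -16, 18, -3, -16, 18, -3, -16, 18]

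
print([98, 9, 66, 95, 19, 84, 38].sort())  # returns None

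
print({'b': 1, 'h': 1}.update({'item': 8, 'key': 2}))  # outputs None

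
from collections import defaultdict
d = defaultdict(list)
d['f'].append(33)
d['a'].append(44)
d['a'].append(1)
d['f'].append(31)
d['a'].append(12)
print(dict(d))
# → {'f': [33, 31], 'a': [44, 1, 12]}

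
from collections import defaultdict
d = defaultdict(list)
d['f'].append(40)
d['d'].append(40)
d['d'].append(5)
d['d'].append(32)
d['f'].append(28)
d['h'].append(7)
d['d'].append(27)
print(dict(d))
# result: {'f': [40, 28], 'd': [40, 5, 32, 27], 'h': [7]}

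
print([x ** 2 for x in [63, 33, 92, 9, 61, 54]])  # [3969, 1089, 8464, 81, 3721, 2916]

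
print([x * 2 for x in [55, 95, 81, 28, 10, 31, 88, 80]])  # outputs [110, 190, 162, 56, 20, 62, 176, 160]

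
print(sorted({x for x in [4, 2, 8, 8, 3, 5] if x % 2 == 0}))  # [2, 4, 8]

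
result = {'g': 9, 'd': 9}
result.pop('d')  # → 9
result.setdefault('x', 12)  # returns 12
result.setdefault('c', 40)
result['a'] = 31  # {'g': 9, 'x': 12, 'c': 40, 'a': 31}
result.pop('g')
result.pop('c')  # 40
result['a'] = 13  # {'x': 12, 'a': 13}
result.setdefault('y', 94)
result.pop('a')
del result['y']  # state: {'x': 12}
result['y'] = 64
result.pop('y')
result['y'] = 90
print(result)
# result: {'x': 12, 'y': 90}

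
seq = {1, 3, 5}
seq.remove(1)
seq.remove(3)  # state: {5}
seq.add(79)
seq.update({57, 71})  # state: {5, 57, 71, 79}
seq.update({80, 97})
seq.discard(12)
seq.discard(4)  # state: {5, 57, 71, 79, 80, 97}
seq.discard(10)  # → {5, 57, 71, 79, 80, 97}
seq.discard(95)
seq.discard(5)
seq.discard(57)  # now {71, 79, 80, 97}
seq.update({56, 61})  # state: {56, 61, 71, 79, 80, 97}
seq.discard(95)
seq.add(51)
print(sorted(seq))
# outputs [51, 56, 61, 71, 79, 80, 97]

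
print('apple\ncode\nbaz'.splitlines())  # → ['apple', 'code', 'baz']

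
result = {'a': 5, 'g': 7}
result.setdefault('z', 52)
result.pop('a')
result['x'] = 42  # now {'g': 7, 'z': 52, 'x': 42}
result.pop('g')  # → 7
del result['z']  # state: {'x': 42}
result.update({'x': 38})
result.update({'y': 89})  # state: {'x': 38, 'y': 89}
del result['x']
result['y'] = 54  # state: {'y': 54}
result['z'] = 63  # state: {'y': 54, 'z': 63}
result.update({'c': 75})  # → {'y': 54, 'z': 63, 'c': 75}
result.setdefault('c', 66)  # 75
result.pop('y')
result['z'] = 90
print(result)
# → {'z': 90, 'c': 75}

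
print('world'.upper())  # WORLD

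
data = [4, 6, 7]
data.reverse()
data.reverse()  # [4, 6, 7]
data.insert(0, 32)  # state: [32, 4, 6, 7]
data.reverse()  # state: [7, 6, 4, 32]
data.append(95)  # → [7, 6, 4, 32, 95]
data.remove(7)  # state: [6, 4, 32, 95]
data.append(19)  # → [6, 4, 32, 95, 19]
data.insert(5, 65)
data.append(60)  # [6, 4, 32, 95, 19, 65, 60]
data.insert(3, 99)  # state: [6, 4, 32, 99, 95, 19, 65, 60]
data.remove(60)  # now [6, 4, 32, 99, 95, 19, 65]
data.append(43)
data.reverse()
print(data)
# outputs [43, 65, 19, 95, 99, 32, 4, 6]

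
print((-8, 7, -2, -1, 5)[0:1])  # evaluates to (-8,)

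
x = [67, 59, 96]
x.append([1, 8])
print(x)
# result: [67, 59, 96, [1, 8]]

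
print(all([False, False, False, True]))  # False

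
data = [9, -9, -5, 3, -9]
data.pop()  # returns -9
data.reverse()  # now [3, -5, -9, 9]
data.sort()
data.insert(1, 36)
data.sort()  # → [-9, -5, 3, 9, 36]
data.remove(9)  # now [-9, -5, 3, 36]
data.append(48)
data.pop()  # 48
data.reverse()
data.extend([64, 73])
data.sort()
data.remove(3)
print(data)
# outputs [-9, -5, 36, 64, 73]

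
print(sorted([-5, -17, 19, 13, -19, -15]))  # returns [-19, -17, -15, -5, 13, 19]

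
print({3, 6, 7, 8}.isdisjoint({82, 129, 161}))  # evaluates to True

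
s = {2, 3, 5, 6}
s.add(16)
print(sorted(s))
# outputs [2, 3, 5, 6, 16]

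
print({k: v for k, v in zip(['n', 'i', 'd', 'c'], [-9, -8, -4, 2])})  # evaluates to {'n': -9, 'i': -8, 'd': -4, 'c': 2}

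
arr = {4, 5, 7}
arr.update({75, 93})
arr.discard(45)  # {4, 5, 7, 75, 93}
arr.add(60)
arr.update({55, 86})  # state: {4, 5, 7, 55, 60, 75, 86, 93}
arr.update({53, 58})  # {4, 5, 7, 53, 55, 58, 60, 75, 86, 93}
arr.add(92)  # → {4, 5, 7, 53, 55, 58, 60, 75, 86, 92, 93}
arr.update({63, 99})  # {4, 5, 7, 53, 55, 58, 60, 63, 75, 86, 92, 93, 99}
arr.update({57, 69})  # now {4, 5, 7, 53, 55, 57, 58, 60, 63, 69, 75, 86, 92, 93, 99}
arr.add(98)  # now {4, 5, 7, 53, 55, 57, 58, 60, 63, 69, 75, 86, 92, 93, 98, 99}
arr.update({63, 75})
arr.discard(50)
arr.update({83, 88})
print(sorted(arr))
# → [4, 5, 7, 53, 55, 57, 58, 60, 63, 69, 75, 83, 86, 88, 92, 93, 98, 99]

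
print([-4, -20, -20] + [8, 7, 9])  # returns [-4, -20, -20, 8, 7, 9]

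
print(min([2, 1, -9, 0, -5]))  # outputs -9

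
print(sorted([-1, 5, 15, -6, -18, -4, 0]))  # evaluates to [-18, -6, -4, -1, 0, 5, 15]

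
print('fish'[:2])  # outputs fi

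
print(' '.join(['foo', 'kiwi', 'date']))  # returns foo kiwi date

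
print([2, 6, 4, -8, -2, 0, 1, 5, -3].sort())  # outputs None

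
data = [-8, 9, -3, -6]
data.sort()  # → [-8, -6, -3, 9]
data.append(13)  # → [-8, -6, -3, 9, 13]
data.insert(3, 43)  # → [-8, -6, -3, 43, 9, 13]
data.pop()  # 13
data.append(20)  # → [-8, -6, -3, 43, 9, 20]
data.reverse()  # [20, 9, 43, -3, -6, -8]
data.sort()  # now [-8, -6, -3, 9, 20, 43]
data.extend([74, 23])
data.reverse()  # [23, 74, 43, 20, 9, -3, -6, -8]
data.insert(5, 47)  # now [23, 74, 43, 20, 9, 47, -3, -6, -8]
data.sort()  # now [-8, -6, -3, 9, 20, 23, 43, 47, 74]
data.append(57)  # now [-8, -6, -3, 9, 20, 23, 43, 47, 74, 57]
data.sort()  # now [-8, -6, -3, 9, 20, 23, 43, 47, 57, 74]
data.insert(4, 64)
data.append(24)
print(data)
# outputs [-8, -6, -3, 9, 64, 20, 23, 43, 47, 57, 74, 24]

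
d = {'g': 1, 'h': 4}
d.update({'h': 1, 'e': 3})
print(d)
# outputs {'g': 1, 'h': 1, 'e': 3}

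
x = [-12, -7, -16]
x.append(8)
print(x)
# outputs [-12, -7, -16, 8]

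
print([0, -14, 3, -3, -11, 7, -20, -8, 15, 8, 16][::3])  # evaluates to [0, -3, -20, 8]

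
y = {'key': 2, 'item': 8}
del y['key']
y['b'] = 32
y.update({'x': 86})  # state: {'item': 8, 'b': 32, 'x': 86}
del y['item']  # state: {'b': 32, 'x': 86}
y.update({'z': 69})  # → {'b': 32, 'x': 86, 'z': 69}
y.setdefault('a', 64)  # 64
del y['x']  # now {'b': 32, 'z': 69, 'a': 64}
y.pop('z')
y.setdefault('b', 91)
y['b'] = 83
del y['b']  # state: {'a': 64}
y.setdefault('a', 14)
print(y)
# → {'a': 64}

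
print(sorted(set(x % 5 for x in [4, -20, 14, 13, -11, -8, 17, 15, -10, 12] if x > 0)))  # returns [0, 2, 3, 4]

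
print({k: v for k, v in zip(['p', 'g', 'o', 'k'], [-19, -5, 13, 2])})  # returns {'p': -19, 'g': -5, 'o': 13, 'k': 2}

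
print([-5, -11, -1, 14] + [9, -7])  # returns [-5, -11, -1, 14, 9, -7]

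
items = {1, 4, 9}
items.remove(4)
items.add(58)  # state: {1, 9, 58}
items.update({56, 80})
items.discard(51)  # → {1, 9, 56, 58, 80}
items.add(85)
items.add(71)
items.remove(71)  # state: {1, 9, 56, 58, 80, 85}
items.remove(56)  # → {1, 9, 58, 80, 85}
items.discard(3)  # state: {1, 9, 58, 80, 85}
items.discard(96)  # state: {1, 9, 58, 80, 85}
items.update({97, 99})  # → {1, 9, 58, 80, 85, 97, 99}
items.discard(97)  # {1, 9, 58, 80, 85, 99}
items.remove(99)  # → {1, 9, 58, 80, 85}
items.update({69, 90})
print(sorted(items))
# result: [1, 9, 58, 69, 80, 85, 90]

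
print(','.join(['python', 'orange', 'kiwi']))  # python,orange,kiwi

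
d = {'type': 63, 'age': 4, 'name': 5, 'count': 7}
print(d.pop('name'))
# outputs 5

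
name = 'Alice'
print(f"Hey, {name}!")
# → Hey, Alice!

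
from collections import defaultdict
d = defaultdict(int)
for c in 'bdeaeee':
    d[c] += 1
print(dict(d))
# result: {'b': 1, 'd': 1, 'e': 4, 'a': 1}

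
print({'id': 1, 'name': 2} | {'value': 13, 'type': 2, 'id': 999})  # {'id': 999, 'name': 2, 'value': 13, 'type': 2}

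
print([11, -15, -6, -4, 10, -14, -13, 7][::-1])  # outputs [7, -13, -14, 10, -4, -6, -15, 11]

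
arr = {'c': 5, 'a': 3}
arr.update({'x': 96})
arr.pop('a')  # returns 3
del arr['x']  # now {'c': 5}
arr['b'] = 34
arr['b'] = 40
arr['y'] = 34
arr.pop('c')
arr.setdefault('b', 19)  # 40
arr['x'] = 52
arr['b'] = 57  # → {'b': 57, 'y': 34, 'x': 52}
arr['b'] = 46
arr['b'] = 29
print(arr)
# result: {'b': 29, 'y': 34, 'x': 52}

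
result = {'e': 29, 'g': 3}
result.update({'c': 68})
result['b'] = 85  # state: {'e': 29, 'g': 3, 'c': 68, 'b': 85}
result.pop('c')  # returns 68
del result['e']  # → {'g': 3, 'b': 85}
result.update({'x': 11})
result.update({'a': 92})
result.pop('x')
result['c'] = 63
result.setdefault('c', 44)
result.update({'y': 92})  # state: {'g': 3, 'b': 85, 'a': 92, 'c': 63, 'y': 92}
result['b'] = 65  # {'g': 3, 'b': 65, 'a': 92, 'c': 63, 'y': 92}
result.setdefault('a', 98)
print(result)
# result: {'g': 3, 'b': 65, 'a': 92, 'c': 63, 'y': 92}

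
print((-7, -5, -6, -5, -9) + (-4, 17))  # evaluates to (-7, -5, -6, -5, -9, -4, 17)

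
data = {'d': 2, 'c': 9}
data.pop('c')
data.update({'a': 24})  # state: {'d': 2, 'a': 24}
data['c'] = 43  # {'d': 2, 'a': 24, 'c': 43}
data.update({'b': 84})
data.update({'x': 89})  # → {'d': 2, 'a': 24, 'c': 43, 'b': 84, 'x': 89}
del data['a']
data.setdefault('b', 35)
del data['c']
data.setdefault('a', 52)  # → 52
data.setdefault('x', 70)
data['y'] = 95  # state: {'d': 2, 'b': 84, 'x': 89, 'a': 52, 'y': 95}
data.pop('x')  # 89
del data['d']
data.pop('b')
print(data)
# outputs {'a': 52, 'y': 95}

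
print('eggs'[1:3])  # gg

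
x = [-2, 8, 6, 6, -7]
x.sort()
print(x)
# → [-7, -2, 6, 6, 8]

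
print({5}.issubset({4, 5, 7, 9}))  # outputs True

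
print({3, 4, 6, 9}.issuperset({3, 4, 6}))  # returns True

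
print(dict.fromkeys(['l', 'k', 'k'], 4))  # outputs {'l': 4, 'k': 4}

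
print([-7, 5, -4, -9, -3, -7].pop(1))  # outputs 5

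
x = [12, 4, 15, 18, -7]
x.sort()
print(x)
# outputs [-7, 4, 12, 15, 18]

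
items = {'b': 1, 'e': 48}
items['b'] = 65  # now {'b': 65, 'e': 48}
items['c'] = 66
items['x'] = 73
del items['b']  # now {'e': 48, 'c': 66, 'x': 73}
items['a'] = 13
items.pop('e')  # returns 48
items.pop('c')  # 66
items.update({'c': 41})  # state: {'x': 73, 'a': 13, 'c': 41}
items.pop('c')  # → 41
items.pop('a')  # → 13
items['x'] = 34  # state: {'x': 34}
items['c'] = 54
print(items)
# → {'x': 34, 'c': 54}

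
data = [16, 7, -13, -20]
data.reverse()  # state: [-20, -13, 7, 16]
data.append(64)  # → [-20, -13, 7, 16, 64]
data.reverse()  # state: [64, 16, 7, -13, -20]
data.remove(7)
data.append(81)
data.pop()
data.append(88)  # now [64, 16, -13, -20, 88]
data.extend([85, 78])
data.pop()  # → 78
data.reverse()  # [85, 88, -20, -13, 16, 64]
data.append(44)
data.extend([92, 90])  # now [85, 88, -20, -13, 16, 64, 44, 92, 90]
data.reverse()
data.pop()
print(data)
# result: [90, 92, 44, 64, 16, -13, -20, 88]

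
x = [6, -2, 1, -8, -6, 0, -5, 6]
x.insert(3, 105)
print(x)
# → [6, -2, 1, 105, -8, -6, 0, -5, 6]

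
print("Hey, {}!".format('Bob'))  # Hey, Bob!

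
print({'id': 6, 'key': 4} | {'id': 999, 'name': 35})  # {'id': 999, 'key': 4, 'name': 35}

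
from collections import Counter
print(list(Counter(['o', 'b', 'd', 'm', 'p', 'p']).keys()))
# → ['o', 'b', 'd', 'm', 'p']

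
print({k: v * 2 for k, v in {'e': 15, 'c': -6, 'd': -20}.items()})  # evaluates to {'e': 30, 'c': -12, 'd': -40}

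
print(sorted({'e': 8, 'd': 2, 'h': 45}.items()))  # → [('d', 2), ('e', 8), ('h', 45)]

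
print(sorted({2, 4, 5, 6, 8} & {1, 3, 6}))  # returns [6]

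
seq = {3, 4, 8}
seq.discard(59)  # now {3, 4, 8}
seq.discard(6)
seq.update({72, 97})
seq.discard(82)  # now {3, 4, 8, 72, 97}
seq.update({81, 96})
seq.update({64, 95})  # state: {3, 4, 8, 64, 72, 81, 95, 96, 97}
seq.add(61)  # {3, 4, 8, 61, 64, 72, 81, 95, 96, 97}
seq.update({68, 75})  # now {3, 4, 8, 61, 64, 68, 72, 75, 81, 95, 96, 97}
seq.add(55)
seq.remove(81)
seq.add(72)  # {3, 4, 8, 55, 61, 64, 68, 72, 75, 95, 96, 97}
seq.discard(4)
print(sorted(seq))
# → [3, 8, 55, 61, 64, 68, 72, 75, 95, 96, 97]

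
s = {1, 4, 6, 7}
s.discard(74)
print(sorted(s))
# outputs [1, 4, 6, 7]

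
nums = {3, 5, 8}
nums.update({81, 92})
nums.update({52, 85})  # {3, 5, 8, 52, 81, 85, 92}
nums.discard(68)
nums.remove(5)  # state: {3, 8, 52, 81, 85, 92}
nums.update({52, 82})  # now {3, 8, 52, 81, 82, 85, 92}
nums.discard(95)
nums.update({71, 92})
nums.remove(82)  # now {3, 8, 52, 71, 81, 85, 92}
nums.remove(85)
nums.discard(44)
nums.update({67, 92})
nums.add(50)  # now {3, 8, 50, 52, 67, 71, 81, 92}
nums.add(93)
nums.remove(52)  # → {3, 8, 50, 67, 71, 81, 92, 93}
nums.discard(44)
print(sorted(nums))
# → [3, 8, 50, 67, 71, 81, 92, 93]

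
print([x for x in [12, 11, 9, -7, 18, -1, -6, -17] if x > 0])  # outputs [12, 11, 9, 18]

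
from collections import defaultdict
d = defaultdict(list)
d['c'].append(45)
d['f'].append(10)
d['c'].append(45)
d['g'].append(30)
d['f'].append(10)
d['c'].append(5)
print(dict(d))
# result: {'c': [45, 45, 5], 'f': [10, 10], 'g': [30]}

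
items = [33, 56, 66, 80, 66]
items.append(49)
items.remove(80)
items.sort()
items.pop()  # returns 66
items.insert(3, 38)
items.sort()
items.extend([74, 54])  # [33, 38, 49, 56, 66, 74, 54]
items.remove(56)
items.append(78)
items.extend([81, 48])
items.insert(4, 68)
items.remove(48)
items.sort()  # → [33, 38, 49, 54, 66, 68, 74, 78, 81]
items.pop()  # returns 81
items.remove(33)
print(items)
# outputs [38, 49, 54, 66, 68, 74, 78]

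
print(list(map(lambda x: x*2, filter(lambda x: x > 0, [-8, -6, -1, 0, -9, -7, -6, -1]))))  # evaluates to []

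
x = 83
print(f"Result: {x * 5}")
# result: Result: 415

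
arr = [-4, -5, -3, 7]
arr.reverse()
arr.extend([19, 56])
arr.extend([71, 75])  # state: [7, -3, -5, -4, 19, 56, 71, 75]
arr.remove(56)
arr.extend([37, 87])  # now [7, -3, -5, -4, 19, 71, 75, 37, 87]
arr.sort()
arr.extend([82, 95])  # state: [-5, -4, -3, 7, 19, 37, 71, 75, 87, 82, 95]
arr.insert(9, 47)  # [-5, -4, -3, 7, 19, 37, 71, 75, 87, 47, 82, 95]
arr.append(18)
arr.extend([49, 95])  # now [-5, -4, -3, 7, 19, 37, 71, 75, 87, 47, 82, 95, 18, 49, 95]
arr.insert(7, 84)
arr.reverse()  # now [95, 49, 18, 95, 82, 47, 87, 75, 84, 71, 37, 19, 7, -3, -4, -5]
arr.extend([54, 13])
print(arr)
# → [95, 49, 18, 95, 82, 47, 87, 75, 84, 71, 37, 19, 7, -3, -4, -5, 54, 13]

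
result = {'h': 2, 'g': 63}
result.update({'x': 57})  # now {'h': 2, 'g': 63, 'x': 57}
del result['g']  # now {'h': 2, 'x': 57}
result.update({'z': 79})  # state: {'h': 2, 'x': 57, 'z': 79}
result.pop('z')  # 79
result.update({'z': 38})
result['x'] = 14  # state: {'h': 2, 'x': 14, 'z': 38}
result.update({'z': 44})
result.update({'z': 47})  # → {'h': 2, 'x': 14, 'z': 47}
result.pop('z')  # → 47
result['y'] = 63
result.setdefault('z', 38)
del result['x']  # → {'h': 2, 'y': 63, 'z': 38}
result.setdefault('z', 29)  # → 38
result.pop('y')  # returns 63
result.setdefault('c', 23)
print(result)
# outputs {'h': 2, 'z': 38, 'c': 23}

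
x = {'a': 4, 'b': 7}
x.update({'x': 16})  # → {'a': 4, 'b': 7, 'x': 16}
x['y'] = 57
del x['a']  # {'b': 7, 'x': 16, 'y': 57}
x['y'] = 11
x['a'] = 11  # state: {'b': 7, 'x': 16, 'y': 11, 'a': 11}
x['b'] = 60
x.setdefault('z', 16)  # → 16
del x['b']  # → {'x': 16, 'y': 11, 'a': 11, 'z': 16}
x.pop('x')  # 16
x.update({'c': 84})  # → {'y': 11, 'a': 11, 'z': 16, 'c': 84}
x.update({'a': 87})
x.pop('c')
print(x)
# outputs {'y': 11, 'a': 87, 'z': 16}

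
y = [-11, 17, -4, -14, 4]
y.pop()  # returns 4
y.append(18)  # [-11, 17, -4, -14, 18]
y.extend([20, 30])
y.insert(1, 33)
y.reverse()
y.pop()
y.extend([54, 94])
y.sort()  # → [-14, -4, 17, 18, 20, 30, 33, 54, 94]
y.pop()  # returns 94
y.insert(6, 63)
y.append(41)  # [-14, -4, 17, 18, 20, 30, 63, 33, 54, 41]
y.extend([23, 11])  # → [-14, -4, 17, 18, 20, 30, 63, 33, 54, 41, 23, 11]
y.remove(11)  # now [-14, -4, 17, 18, 20, 30, 63, 33, 54, 41, 23]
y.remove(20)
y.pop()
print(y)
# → [-14, -4, 17, 18, 30, 63, 33, 54, 41]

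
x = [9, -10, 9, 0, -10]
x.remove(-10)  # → [9, 9, 0, -10]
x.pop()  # -10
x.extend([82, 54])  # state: [9, 9, 0, 82, 54]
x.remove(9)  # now [9, 0, 82, 54]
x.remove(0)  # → [9, 82, 54]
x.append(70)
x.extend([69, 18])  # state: [9, 82, 54, 70, 69, 18]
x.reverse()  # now [18, 69, 70, 54, 82, 9]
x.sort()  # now [9, 18, 54, 69, 70, 82]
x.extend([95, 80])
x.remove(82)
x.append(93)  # [9, 18, 54, 69, 70, 95, 80, 93]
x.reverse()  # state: [93, 80, 95, 70, 69, 54, 18, 9]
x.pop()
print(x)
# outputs [93, 80, 95, 70, 69, 54, 18]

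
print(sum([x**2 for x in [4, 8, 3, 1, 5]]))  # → 115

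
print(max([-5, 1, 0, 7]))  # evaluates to 7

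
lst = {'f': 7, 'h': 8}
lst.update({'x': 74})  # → {'f': 7, 'h': 8, 'x': 74}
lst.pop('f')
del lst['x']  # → {'h': 8}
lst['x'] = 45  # {'h': 8, 'x': 45}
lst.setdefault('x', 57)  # 45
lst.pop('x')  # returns 45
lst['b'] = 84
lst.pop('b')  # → 84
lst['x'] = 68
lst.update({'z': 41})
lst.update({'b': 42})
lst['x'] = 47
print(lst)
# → {'h': 8, 'x': 47, 'z': 41, 'b': 42}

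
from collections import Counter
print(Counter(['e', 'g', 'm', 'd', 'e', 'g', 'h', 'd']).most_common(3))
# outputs [('e', 2), ('g', 2), ('d', 2)]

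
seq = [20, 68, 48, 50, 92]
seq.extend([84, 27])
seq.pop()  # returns 27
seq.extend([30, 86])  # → [20, 68, 48, 50, 92, 84, 30, 86]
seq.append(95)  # [20, 68, 48, 50, 92, 84, 30, 86, 95]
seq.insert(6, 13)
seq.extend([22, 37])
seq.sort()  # [13, 20, 22, 30, 37, 48, 50, 68, 84, 86, 92, 95]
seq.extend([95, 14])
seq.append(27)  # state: [13, 20, 22, 30, 37, 48, 50, 68, 84, 86, 92, 95, 95, 14, 27]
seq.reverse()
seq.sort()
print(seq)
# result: [13, 14, 20, 22, 27, 30, 37, 48, 50, 68, 84, 86, 92, 95, 95]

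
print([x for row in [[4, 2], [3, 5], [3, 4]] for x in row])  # [4, 2, 3, 5, 3, 4]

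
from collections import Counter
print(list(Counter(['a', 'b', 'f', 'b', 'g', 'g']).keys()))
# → ['a', 'b', 'f', 'g']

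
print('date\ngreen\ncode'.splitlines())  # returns ['date', 'green', 'code']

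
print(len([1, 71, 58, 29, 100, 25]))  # 6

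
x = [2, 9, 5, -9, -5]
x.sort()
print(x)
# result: [-9, -5, 2, 5, 9]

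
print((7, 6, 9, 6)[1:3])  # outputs (6, 9)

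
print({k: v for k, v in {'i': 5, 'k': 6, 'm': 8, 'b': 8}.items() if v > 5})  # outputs {'k': 6, 'm': 8, 'b': 8}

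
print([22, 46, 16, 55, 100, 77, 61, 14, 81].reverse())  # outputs None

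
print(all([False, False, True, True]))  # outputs False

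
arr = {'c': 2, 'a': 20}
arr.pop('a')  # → 20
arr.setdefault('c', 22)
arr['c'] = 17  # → {'c': 17}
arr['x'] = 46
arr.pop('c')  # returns 17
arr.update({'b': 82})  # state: {'x': 46, 'b': 82}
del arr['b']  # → {'x': 46}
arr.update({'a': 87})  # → {'x': 46, 'a': 87}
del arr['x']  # {'a': 87}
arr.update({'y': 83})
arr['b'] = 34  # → {'a': 87, 'y': 83, 'b': 34}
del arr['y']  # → {'a': 87, 'b': 34}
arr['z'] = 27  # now {'a': 87, 'b': 34, 'z': 27}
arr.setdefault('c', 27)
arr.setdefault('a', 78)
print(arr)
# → {'a': 87, 'b': 34, 'z': 27, 'c': 27}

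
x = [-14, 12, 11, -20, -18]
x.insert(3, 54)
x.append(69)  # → [-14, 12, 11, 54, -20, -18, 69]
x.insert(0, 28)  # [28, -14, 12, 11, 54, -20, -18, 69]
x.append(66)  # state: [28, -14, 12, 11, 54, -20, -18, 69, 66]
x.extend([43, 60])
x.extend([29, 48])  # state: [28, -14, 12, 11, 54, -20, -18, 69, 66, 43, 60, 29, 48]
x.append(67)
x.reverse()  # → [67, 48, 29, 60, 43, 66, 69, -18, -20, 54, 11, 12, -14, 28]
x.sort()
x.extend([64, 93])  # [-20, -18, -14, 11, 12, 28, 29, 43, 48, 54, 60, 66, 67, 69, 64, 93]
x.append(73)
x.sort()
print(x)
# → [-20, -18, -14, 11, 12, 28, 29, 43, 48, 54, 60, 64, 66, 67, 69, 73, 93]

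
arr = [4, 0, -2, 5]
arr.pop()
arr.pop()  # -2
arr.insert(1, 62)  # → [4, 62, 0]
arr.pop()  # 0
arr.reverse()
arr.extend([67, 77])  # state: [62, 4, 67, 77]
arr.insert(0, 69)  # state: [69, 62, 4, 67, 77]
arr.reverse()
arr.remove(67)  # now [77, 4, 62, 69]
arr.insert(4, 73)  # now [77, 4, 62, 69, 73]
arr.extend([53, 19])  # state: [77, 4, 62, 69, 73, 53, 19]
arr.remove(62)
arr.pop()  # 19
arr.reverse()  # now [53, 73, 69, 4, 77]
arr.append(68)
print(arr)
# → [53, 73, 69, 4, 77, 68]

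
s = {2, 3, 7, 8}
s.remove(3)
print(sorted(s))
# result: [2, 7, 8]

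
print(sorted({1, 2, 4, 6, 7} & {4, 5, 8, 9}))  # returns [4]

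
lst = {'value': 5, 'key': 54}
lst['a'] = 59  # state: {'value': 5, 'key': 54, 'a': 59}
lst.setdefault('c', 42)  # 42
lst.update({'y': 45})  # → {'value': 5, 'key': 54, 'a': 59, 'c': 42, 'y': 45}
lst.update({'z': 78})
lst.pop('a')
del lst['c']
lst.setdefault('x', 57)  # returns 57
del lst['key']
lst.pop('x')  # 57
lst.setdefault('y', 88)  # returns 45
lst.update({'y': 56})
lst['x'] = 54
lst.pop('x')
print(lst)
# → {'value': 5, 'y': 56, 'z': 78}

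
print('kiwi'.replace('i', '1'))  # k1w1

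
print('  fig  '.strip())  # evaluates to fig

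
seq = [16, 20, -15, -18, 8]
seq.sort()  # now [-18, -15, 8, 16, 20]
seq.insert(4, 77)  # [-18, -15, 8, 16, 77, 20]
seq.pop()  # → 20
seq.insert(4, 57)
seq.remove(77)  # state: [-18, -15, 8, 16, 57]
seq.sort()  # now [-18, -15, 8, 16, 57]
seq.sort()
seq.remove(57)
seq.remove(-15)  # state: [-18, 8, 16]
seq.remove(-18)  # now [8, 16]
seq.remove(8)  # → [16]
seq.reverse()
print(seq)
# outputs [16]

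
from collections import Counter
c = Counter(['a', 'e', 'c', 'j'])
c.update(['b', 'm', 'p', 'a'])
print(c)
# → Counter({'a': 2, 'e': 1, 'c': 1, 'j': 1, 'b': 1, 'm': 1, 'p': 1})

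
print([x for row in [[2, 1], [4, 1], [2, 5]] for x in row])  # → [2, 1, 4, 1, 2, 5]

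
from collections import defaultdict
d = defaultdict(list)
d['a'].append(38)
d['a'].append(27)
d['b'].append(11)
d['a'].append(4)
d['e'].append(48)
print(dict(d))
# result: {'a': [38, 27, 4], 'b': [11], 'e': [48]}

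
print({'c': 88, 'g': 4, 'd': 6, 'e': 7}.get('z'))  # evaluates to None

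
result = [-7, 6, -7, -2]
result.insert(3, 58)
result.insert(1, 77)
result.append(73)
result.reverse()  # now [73, -2, 58, -7, 6, 77, -7]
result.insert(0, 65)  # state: [65, 73, -2, 58, -7, 6, 77, -7]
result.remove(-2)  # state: [65, 73, 58, -7, 6, 77, -7]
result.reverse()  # [-7, 77, 6, -7, 58, 73, 65]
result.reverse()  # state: [65, 73, 58, -7, 6, 77, -7]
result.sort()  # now [-7, -7, 6, 58, 65, 73, 77]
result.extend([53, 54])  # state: [-7, -7, 6, 58, 65, 73, 77, 53, 54]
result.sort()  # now [-7, -7, 6, 53, 54, 58, 65, 73, 77]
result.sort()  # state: [-7, -7, 6, 53, 54, 58, 65, 73, 77]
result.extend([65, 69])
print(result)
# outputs [-7, -7, 6, 53, 54, 58, 65, 73, 77, 65, 69]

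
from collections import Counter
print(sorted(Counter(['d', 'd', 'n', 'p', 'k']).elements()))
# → ['d', 'd', 'k', 'n', 'p']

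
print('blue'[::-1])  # eulb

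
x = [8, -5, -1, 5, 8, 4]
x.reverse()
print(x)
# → [4, 8, 5, -1, -5, 8]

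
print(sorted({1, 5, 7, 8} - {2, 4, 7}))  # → [1, 5, 8]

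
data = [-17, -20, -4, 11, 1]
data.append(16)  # [-17, -20, -4, 11, 1, 16]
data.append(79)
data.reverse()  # [79, 16, 1, 11, -4, -20, -17]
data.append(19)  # [79, 16, 1, 11, -4, -20, -17, 19]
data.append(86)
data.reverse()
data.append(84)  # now [86, 19, -17, -20, -4, 11, 1, 16, 79, 84]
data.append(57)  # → [86, 19, -17, -20, -4, 11, 1, 16, 79, 84, 57]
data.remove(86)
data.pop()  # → 57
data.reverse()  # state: [84, 79, 16, 1, 11, -4, -20, -17, 19]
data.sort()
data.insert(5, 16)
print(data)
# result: [-20, -17, -4, 1, 11, 16, 16, 19, 79, 84]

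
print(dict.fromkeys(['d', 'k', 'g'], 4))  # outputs {'d': 4, 'k': 4, 'g': 4}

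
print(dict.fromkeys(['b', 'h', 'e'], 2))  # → {'b': 2, 'h': 2, 'e': 2}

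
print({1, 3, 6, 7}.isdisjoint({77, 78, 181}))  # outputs True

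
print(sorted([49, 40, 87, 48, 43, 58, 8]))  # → [8, 40, 43, 48, 49, 58, 87]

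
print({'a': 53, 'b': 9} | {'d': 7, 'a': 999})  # {'a': 999, 'b': 9, 'd': 7}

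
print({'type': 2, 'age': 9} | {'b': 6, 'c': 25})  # {'type': 2, 'age': 9, 'b': 6, 'c': 25}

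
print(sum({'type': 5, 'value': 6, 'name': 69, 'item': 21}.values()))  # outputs 101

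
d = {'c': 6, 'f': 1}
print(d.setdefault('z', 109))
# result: 109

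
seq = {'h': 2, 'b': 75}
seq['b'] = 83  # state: {'h': 2, 'b': 83}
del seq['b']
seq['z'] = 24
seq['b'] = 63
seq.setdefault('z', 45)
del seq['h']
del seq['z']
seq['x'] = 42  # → {'b': 63, 'x': 42}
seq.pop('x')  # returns 42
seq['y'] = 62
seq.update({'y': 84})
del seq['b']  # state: {'y': 84}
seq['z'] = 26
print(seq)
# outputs {'y': 84, 'z': 26}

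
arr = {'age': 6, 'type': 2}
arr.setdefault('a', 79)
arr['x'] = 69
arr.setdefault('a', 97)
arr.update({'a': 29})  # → {'age': 6, 'type': 2, 'a': 29, 'x': 69}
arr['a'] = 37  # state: {'age': 6, 'type': 2, 'a': 37, 'x': 69}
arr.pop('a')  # 37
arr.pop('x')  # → 69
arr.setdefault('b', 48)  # 48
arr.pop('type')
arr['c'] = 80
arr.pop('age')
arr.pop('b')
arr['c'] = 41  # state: {'c': 41}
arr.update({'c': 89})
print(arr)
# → {'c': 89}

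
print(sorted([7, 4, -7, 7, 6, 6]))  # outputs [-7, 4, 6, 6, 7, 7]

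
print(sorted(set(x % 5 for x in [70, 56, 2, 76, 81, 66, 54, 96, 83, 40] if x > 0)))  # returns [0, 1, 2, 3, 4]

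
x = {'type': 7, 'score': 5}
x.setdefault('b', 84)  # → 84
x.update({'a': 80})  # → {'type': 7, 'score': 5, 'b': 84, 'a': 80}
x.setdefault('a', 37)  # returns 80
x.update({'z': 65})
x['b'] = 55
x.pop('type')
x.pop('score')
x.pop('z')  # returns 65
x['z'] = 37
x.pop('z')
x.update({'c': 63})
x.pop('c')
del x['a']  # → {'b': 55}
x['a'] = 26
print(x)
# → {'b': 55, 'a': 26}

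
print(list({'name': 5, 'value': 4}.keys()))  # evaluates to ['name', 'value']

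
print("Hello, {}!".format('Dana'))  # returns Hello, Dana!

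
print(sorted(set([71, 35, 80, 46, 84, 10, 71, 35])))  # [10, 35, 46, 71, 80, 84]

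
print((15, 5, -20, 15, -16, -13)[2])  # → -20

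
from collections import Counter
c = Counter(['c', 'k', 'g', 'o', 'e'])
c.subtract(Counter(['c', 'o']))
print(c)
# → Counter({'k': 1, 'g': 1, 'e': 1, 'c': 0, 'o': 0})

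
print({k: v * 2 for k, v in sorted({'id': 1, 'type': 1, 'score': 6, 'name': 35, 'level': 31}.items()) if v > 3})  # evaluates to {'level': 62, 'name': 70, 'score': 12}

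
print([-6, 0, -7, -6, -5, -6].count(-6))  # 3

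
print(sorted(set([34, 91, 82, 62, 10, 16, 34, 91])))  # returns [10, 16, 34, 62, 82, 91]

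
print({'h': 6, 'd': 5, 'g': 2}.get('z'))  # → None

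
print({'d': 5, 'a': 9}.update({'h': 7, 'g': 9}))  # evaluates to None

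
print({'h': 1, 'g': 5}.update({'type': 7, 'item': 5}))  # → None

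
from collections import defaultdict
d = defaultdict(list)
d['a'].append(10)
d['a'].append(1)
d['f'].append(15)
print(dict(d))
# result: {'a': [10, 1], 'f': [15]}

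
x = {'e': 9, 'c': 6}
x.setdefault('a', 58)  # 58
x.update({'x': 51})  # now {'e': 9, 'c': 6, 'a': 58, 'x': 51}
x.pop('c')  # 6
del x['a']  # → {'e': 9, 'x': 51}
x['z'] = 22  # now {'e': 9, 'x': 51, 'z': 22}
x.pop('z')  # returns 22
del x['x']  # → {'e': 9}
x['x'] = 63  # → {'e': 9, 'x': 63}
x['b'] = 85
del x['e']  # {'x': 63, 'b': 85}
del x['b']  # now {'x': 63}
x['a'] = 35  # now {'x': 63, 'a': 35}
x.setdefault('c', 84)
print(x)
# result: {'x': 63, 'a': 35, 'c': 84}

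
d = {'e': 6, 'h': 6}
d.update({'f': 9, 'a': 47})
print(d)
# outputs {'e': 6, 'h': 6, 'f': 9, 'a': 47}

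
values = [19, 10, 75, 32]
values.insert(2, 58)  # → [19, 10, 58, 75, 32]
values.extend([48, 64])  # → [19, 10, 58, 75, 32, 48, 64]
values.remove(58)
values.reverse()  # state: [64, 48, 32, 75, 10, 19]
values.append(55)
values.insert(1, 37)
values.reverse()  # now [55, 19, 10, 75, 32, 48, 37, 64]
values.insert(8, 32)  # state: [55, 19, 10, 75, 32, 48, 37, 64, 32]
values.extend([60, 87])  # [55, 19, 10, 75, 32, 48, 37, 64, 32, 60, 87]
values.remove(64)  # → [55, 19, 10, 75, 32, 48, 37, 32, 60, 87]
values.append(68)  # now [55, 19, 10, 75, 32, 48, 37, 32, 60, 87, 68]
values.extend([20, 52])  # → [55, 19, 10, 75, 32, 48, 37, 32, 60, 87, 68, 20, 52]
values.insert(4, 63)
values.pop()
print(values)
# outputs [55, 19, 10, 75, 63, 32, 48, 37, 32, 60, 87, 68, 20]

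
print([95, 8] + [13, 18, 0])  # [95, 8, 13, 18, 0]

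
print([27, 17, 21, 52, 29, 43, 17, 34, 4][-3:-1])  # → [17, 34]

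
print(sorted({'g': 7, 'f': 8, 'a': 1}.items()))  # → [('a', 1), ('f', 8), ('g', 7)]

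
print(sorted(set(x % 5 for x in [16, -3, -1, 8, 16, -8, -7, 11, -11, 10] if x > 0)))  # [0, 1, 3]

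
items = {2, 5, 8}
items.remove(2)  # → {5, 8}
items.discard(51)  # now {5, 8}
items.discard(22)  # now {5, 8}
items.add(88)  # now {5, 8, 88}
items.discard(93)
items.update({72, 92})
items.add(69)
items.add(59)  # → {5, 8, 59, 69, 72, 88, 92}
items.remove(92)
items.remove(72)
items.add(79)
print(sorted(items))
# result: [5, 8, 59, 69, 79, 88]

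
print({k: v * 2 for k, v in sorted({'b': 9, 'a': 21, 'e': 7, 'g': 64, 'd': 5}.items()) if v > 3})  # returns {'a': 42, 'b': 18, 'd': 10, 'e': 14, 'g': 128}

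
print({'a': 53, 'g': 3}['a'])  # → 53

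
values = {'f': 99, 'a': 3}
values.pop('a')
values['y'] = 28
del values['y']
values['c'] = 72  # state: {'f': 99, 'c': 72}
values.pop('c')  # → 72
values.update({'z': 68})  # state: {'f': 99, 'z': 68}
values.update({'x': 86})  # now {'f': 99, 'z': 68, 'x': 86}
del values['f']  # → {'z': 68, 'x': 86}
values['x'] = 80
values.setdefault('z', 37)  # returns 68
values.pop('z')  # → 68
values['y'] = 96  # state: {'x': 80, 'y': 96}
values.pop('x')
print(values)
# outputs {'y': 96}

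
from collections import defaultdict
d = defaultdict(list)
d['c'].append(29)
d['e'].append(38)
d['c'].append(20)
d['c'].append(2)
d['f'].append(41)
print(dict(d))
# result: {'c': [29, 20, 2], 'e': [38], 'f': [41]}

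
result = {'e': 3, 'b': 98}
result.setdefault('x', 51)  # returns 51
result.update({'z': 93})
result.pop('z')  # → 93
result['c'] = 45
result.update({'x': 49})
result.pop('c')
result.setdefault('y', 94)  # 94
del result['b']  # {'e': 3, 'x': 49, 'y': 94}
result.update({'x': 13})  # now {'e': 3, 'x': 13, 'y': 94}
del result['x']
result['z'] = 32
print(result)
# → {'e': 3, 'y': 94, 'z': 32}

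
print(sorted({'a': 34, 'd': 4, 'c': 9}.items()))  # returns [('a', 34), ('c', 9), ('d', 4)]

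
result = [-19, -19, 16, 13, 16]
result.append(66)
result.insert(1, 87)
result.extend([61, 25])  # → [-19, 87, -19, 16, 13, 16, 66, 61, 25]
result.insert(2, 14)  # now [-19, 87, 14, -19, 16, 13, 16, 66, 61, 25]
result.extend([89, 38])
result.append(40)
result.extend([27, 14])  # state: [-19, 87, 14, -19, 16, 13, 16, 66, 61, 25, 89, 38, 40, 27, 14]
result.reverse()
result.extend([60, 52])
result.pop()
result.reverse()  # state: [60, -19, 87, 14, -19, 16, 13, 16, 66, 61, 25, 89, 38, 40, 27, 14]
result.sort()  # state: [-19, -19, 13, 14, 14, 16, 16, 25, 27, 38, 40, 60, 61, 66, 87, 89]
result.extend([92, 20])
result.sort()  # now [-19, -19, 13, 14, 14, 16, 16, 20, 25, 27, 38, 40, 60, 61, 66, 87, 89, 92]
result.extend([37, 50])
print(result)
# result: [-19, -19, 13, 14, 14, 16, 16, 20, 25, 27, 38, 40, 60, 61, 66, 87, 89, 92, 37, 50]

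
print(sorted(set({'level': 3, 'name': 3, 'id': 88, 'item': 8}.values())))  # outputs [3, 8, 88]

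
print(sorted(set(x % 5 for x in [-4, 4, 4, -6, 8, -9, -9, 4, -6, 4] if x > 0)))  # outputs [3, 4]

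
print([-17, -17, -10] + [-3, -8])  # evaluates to [-17, -17, -10, -3, -8]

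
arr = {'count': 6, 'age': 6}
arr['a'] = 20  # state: {'count': 6, 'age': 6, 'a': 20}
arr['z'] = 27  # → {'count': 6, 'age': 6, 'a': 20, 'z': 27}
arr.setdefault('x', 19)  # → 19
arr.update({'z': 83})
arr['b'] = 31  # {'count': 6, 'age': 6, 'a': 20, 'z': 83, 'x': 19, 'b': 31}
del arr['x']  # {'count': 6, 'age': 6, 'a': 20, 'z': 83, 'b': 31}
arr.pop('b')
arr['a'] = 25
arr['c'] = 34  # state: {'count': 6, 'age': 6, 'a': 25, 'z': 83, 'c': 34}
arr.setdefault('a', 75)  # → 25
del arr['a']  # {'count': 6, 'age': 6, 'z': 83, 'c': 34}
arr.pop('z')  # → 83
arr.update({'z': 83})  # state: {'count': 6, 'age': 6, 'c': 34, 'z': 83}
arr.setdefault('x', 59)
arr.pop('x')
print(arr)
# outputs {'count': 6, 'age': 6, 'c': 34, 'z': 83}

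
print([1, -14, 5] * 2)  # [1, -14, 5, 1, -14, 5]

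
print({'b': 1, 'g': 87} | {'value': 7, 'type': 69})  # {'b': 1, 'g': 87, 'value': 7, 'type': 69}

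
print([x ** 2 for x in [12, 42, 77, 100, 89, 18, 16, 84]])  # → [144, 1764, 5929, 10000, 7921, 324, 256, 7056]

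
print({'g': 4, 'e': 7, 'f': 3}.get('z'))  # None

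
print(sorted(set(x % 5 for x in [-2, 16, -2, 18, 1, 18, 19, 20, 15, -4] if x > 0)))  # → [0, 1, 3, 4]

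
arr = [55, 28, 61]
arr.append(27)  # [55, 28, 61, 27]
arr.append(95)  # [55, 28, 61, 27, 95]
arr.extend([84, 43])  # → [55, 28, 61, 27, 95, 84, 43]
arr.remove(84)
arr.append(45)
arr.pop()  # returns 45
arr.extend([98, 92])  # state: [55, 28, 61, 27, 95, 43, 98, 92]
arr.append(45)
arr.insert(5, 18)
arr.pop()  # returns 45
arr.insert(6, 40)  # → [55, 28, 61, 27, 95, 18, 40, 43, 98, 92]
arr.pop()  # 92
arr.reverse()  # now [98, 43, 40, 18, 95, 27, 61, 28, 55]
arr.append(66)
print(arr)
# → [98, 43, 40, 18, 95, 27, 61, 28, 55, 66]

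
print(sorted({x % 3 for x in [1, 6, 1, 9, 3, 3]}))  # [0, 1]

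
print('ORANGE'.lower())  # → orange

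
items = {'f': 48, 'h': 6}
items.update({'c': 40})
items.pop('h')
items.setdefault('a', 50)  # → 50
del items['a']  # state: {'f': 48, 'c': 40}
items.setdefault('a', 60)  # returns 60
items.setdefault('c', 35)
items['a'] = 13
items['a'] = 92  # {'f': 48, 'c': 40, 'a': 92}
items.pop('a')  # 92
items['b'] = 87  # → {'f': 48, 'c': 40, 'b': 87}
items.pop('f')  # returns 48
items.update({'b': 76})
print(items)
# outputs {'c': 40, 'b': 76}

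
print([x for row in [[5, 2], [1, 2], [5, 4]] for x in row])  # [5, 2, 1, 2, 5, 4]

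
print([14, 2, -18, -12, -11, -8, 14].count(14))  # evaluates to 2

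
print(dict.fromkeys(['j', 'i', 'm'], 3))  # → {'j': 3, 'i': 3, 'm': 3}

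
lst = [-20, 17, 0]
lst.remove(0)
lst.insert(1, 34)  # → [-20, 34, 17]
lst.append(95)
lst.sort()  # [-20, 17, 34, 95]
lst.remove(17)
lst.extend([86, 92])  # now [-20, 34, 95, 86, 92]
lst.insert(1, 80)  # [-20, 80, 34, 95, 86, 92]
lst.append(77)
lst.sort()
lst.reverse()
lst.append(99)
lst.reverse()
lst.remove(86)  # [99, -20, 34, 77, 80, 92, 95]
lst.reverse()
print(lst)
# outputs [95, 92, 80, 77, 34, -20, 99]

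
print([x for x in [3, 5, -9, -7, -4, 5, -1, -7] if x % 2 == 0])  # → [-4]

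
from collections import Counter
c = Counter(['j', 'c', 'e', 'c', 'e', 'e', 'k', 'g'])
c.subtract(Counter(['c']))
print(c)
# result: Counter({'e': 3, 'j': 1, 'c': 1, 'k': 1, 'g': 1})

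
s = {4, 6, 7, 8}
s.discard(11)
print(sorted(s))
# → [4, 6, 7, 8]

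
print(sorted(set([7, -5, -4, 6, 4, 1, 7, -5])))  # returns [-5, -4, 1, 4, 6, 7]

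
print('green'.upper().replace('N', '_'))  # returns GREE_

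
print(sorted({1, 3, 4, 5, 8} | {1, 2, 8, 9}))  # [1, 2, 3, 4, 5, 8, 9]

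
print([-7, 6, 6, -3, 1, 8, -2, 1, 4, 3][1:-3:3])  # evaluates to [6, 1]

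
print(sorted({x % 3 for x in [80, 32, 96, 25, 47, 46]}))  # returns [0, 1, 2]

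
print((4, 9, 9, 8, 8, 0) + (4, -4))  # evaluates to (4, 9, 9, 8, 8, 0, 4, -4)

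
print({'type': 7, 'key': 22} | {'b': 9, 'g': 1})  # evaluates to {'type': 7, 'key': 22, 'b': 9, 'g': 1}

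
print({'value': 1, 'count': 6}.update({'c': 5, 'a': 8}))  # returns None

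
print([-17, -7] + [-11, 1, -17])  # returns [-17, -7, -11, 1, -17]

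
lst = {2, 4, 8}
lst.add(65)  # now {2, 4, 8, 65}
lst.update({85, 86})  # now {2, 4, 8, 65, 85, 86}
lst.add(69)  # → {2, 4, 8, 65, 69, 85, 86}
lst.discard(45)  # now {2, 4, 8, 65, 69, 85, 86}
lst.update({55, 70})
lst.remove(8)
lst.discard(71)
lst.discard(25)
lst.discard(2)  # {4, 55, 65, 69, 70, 85, 86}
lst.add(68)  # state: {4, 55, 65, 68, 69, 70, 85, 86}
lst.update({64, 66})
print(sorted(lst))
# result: [4, 55, 64, 65, 66, 68, 69, 70, 85, 86]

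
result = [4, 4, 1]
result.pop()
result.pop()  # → 4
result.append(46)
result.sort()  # [4, 46]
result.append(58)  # [4, 46, 58]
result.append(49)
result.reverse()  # [49, 58, 46, 4]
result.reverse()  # [4, 46, 58, 49]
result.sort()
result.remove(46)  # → [4, 49, 58]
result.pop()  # 58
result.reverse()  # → [49, 4]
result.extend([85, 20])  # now [49, 4, 85, 20]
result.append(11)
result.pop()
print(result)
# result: [49, 4, 85, 20]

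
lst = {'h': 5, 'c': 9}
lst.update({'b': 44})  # {'h': 5, 'c': 9, 'b': 44}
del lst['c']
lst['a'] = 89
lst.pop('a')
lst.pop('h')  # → 5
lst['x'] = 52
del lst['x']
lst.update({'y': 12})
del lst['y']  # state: {'b': 44}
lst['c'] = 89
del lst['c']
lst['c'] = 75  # {'b': 44, 'c': 75}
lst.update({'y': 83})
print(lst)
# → {'b': 44, 'c': 75, 'y': 83}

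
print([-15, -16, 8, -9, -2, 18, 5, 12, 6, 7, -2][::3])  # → [-15, -9, 5, 7]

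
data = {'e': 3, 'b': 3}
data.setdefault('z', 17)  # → 17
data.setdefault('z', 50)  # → 17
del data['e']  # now {'b': 3, 'z': 17}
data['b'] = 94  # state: {'b': 94, 'z': 17}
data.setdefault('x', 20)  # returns 20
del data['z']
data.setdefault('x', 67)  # 20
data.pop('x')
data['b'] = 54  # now {'b': 54}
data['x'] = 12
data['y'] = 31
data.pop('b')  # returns 54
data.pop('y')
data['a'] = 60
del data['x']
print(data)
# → {'a': 60}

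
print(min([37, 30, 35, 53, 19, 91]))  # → 19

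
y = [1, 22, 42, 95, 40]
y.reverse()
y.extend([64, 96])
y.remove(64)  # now [40, 95, 42, 22, 1, 96]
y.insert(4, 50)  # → [40, 95, 42, 22, 50, 1, 96]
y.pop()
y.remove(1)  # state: [40, 95, 42, 22, 50]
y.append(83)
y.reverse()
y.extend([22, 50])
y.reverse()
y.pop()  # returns 83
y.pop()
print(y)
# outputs [50, 22, 40, 95, 42, 22]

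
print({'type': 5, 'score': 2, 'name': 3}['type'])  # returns 5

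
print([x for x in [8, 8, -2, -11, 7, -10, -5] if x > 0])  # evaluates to [8, 8, 7]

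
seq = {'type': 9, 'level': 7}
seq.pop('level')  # 7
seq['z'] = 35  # {'type': 9, 'z': 35}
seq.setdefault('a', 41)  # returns 41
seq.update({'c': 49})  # {'type': 9, 'z': 35, 'a': 41, 'c': 49}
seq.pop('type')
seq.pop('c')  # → 49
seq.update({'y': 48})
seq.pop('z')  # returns 35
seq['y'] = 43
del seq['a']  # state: {'y': 43}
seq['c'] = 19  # {'y': 43, 'c': 19}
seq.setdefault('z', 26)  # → 26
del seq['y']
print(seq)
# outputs {'c': 19, 'z': 26}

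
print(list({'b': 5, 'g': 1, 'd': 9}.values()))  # [5, 1, 9]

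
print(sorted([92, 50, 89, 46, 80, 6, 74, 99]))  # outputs [6, 46, 50, 74, 80, 89, 92, 99]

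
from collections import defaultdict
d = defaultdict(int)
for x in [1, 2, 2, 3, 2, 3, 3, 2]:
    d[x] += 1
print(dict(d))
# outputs {1: 1, 2: 4, 3: 3}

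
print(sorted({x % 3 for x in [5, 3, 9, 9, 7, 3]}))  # [0, 1, 2]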